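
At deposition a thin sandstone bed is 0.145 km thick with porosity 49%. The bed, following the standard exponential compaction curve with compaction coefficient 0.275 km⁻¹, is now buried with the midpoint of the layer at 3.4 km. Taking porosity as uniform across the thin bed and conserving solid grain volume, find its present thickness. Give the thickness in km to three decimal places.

0.092 km

Porosity at 3.4 km: n = 0.49·exp(−0.275×3.4) = 0.1924
Solid-volume conservation: h(1−n) = h₀(1−n₀) ⇒ h = h₀·(1−n₀)/(1−n)
h = 0.145 × (1 − 0.49)/(1 − 0.1924) = 0.145 × 0.6315 = 0.0916 km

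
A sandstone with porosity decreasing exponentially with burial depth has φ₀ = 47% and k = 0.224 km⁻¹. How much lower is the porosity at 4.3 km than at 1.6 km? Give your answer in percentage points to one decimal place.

14.9 percentage points

φ(1.6) = 0.47·e^(−0.224×1.6) = 0.3284
φ(4.3) = 0.47·e^(−0.224×4.3) = 0.1794
Δφ = 0.3284 − 0.1794 = 0.1490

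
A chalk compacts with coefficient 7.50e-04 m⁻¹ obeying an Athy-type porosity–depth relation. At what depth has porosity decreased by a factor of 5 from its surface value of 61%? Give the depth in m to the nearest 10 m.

2150 m

Working in km (1 km = 1000 m; β in km⁻¹ = β in m⁻¹ × 1000):
φ/φ₀ = 1/5 ⇒ exp(−β·d) = 1/5 ⇒ d = ln(5) / β
d = 1.6094 / 0.75 = 2.146 km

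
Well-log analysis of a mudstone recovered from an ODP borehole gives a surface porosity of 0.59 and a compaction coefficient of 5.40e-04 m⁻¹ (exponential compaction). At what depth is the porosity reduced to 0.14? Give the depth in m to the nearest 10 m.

2660 m

Working in km (1 km = 1000 m; k in km⁻¹ = k in m⁻¹ × 1000):
Invert Athy's law: d = ln(φ₀/φ) / k
d = ln(0.59/0.14) / 0.54 = ln(4.214) / 0.54 = 1.4385 / 0.54 = 2.664 km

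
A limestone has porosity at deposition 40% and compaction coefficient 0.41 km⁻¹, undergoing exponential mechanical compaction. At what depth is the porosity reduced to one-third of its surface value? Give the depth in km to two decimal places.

2.68 km

n/n₀ = 1/3 ⇒ exp(−c·d) = 1/3 ⇒ d = ln(3) / c
d = 1.0986 / 0.41 = 2.680 km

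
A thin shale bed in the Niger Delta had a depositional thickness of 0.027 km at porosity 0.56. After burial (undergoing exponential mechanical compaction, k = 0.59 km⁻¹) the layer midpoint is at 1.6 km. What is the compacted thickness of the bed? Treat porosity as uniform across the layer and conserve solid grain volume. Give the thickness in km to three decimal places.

Porosity at 1.6 km: phi = 0.56·exp(−0.59×1.6) = 0.2179
Solid-volume conservation: h(1−phi) = h₀(1−phi₀) ⇒ h = h₀·(1−phi₀)/(1−phi)
h = 0.027 × (1 − 0.56)/(1 − 0.2179) = 0.027 × 0.5626 = 0.0152 km

0.015 km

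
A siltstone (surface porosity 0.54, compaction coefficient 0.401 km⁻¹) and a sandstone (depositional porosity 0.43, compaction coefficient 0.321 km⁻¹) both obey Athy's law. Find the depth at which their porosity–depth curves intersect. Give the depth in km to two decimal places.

2.85 km

Set n₀ₐ e^(−βₐZ) = n₀ᵦ e^(−βᵦZ) ⇒ ln(n₀ₐ/n₀ᵦ) = (βₐ − βᵦ)·Z
Z = ln(0.54/0.43) / (0.401 − 0.321) = 0.2278 / 0.08 = 2.847 km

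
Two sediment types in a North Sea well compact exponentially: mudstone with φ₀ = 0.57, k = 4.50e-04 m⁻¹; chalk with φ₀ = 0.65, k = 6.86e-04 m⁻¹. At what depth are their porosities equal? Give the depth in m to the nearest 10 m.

Working in km (1 km = 1000 m; k in km⁻¹ = k in m⁻¹ × 1000):
Set φ₀ₐ e^(−kₐd) = φ₀ᵦ e^(−kᵦd) ⇒ ln(φ₀ₐ/φ₀ᵦ) = (kₐ − kᵦ)·d
d = ln(0.57/0.65) / (0.45 − 0.686) = -0.1313 / -0.236 = 0.557 km

560 m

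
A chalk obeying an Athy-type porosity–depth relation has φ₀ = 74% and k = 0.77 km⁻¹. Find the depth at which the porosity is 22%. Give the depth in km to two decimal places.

1.58 km

Invert Athy's law: z = ln(φ₀/φ) / k
z = ln(0.74/0.22) / 0.77 = ln(3.364) / 0.77 = 1.2130 / 0.77 = 1.575 km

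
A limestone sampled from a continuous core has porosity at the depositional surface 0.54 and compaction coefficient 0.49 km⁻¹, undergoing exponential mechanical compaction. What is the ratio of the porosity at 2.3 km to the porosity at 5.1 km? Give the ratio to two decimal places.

3.94

φ(Z₁)/φ(Z₂) = e^(−c·Z₁)/e^(−c·Z₂) = e^{c(Z₂−Z₁)}
= exp(0.49 × 2.8) = exp(1.372) = 3.9432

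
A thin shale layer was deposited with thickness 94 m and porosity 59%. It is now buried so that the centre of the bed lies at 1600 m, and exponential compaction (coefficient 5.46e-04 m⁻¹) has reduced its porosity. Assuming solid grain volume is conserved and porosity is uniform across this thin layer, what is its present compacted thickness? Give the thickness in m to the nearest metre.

Working in km (1 km = 1000 m; k in km⁻¹ = k in m⁻¹ × 1000):
Porosity at 1.6 km: n = 0.59·exp(−0.546×1.6) = 0.2463
Solid-volume conservation: h(1−n) = h₀(1−n₀) ⇒ h = h₀·(1−n₀)/(1−n)
h = 0.094 × (1 − 0.59)/(1 − 0.2463) = 0.094 × 0.5440 = 0.0511 km

51 m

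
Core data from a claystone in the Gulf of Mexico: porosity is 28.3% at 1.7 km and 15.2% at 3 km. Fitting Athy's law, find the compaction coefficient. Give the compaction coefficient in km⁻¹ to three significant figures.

Athy: φ(Z) = φ₀ e^(−kZ) ⇒ φ₁/φ₂ = e^{k(Z₂−Z₁)} ⇒ k = ln(φ₁/φ₂)/(Z₂−Z₁)
k = ln(0.283/0.152) / (3 − 1.7) = ln(1.862) / 1.3 = 0.6216 / 1.3 = 0.4781 km⁻¹

0.478 km⁻¹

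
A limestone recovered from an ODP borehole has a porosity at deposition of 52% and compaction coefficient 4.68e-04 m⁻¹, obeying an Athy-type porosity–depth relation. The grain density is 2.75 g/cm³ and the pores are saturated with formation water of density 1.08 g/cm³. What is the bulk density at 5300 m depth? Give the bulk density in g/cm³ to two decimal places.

Working in km (1 km = 1000 m; c in km⁻¹ = c in m⁻¹ × 1000):
Porosity at depth: phi = 0.52·exp(−0.468×5.3) = 0.52×0.0837 = 0.0435
Bulk density: ρ_b = (1−phi)ρ_g + phi·ρ_f = 0.9565×2.75 + 0.0435×1.08
       = 2.630 + 0.047 = 2.677 g/cm³

2.68 g/cm³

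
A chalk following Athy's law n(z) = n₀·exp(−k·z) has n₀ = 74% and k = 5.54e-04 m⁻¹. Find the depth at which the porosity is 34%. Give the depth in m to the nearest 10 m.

Working in km (1 km = 1000 m; k in km⁻¹ = k in m⁻¹ × 1000):
Invert Athy's law: z = ln(n₀/n) / k
z = ln(0.74/0.34) / 0.554 = ln(2.176) / 0.554 = 0.7777 / 0.554 = 1.404 km

1400 m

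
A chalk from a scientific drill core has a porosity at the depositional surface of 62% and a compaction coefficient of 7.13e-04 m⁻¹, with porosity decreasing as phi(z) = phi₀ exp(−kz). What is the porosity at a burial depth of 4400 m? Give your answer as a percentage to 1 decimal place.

Working in km (1 km = 1000 m; k in km⁻¹ = k in m⁻¹ × 1000):
phi = phi₀·exp(−k·z) = 0.62 × exp(−0.713 × 4.4) = 0.62 × exp(−3.137)
  = 0.62 × 0.0434 = 0.0269

2.7%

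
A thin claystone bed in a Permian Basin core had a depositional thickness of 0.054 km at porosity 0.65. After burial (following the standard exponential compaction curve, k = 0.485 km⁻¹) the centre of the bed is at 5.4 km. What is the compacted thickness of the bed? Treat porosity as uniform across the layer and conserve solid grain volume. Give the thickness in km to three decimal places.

0.020 km

Porosity at 5.4 km: n = 0.65·exp(−0.485×5.4) = 0.0474
Solid-volume conservation: h(1−n) = h₀(1−n₀) ⇒ h = h₀·(1−n₀)/(1−n)
h = 0.054 × (1 − 0.65)/(1 − 0.0474) = 0.054 × 0.3674 = 0.0198 km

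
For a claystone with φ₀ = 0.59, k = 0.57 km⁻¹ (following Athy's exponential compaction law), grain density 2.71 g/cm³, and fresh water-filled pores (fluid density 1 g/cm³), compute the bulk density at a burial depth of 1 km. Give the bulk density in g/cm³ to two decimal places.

Porosity at depth: φ = 0.59·exp(−0.57×1) = 0.59×0.5655 = 0.3337
Bulk density: ρ_b = (1−φ)ρ_g + φ·ρ_f = 0.6663×2.71 + 0.3337×1
       = 1.806 + 0.334 = 2.139 g/cm³

2.14 g/cm³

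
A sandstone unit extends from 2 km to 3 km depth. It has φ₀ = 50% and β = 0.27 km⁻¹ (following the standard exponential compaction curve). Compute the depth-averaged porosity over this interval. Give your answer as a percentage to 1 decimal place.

⟨φ⟩ = (1/(d₂−d₁)) ∫ φ₀ e^(−βd) dd = φ₀·(e^(−β·d₁) − e^(−β·d₂)) / (β·(d₂−d₁))
e^(−0.27×2) = 0.5827; e^(−0.27×3) = 0.4449
⟨φ⟩ = 0.5 × (0.5827 − 0.4449) / (0.27 × 1) = 0.5 × 0.5107 = 0.2554

25.5%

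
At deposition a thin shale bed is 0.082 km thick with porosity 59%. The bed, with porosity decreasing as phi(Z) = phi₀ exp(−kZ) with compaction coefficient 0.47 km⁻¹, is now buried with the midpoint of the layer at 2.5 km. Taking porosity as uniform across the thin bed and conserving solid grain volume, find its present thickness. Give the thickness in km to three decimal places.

0.041 km

Porosity at 2.5 km: phi = 0.59·exp(−0.47×2.5) = 0.1822
Solid-volume conservation: h(1−phi) = h₀(1−phi₀) ⇒ h = h₀·(1−phi₀)/(1−phi)
h = 0.082 × (1 − 0.59)/(1 − 0.1822) = 0.082 × 0.5013 = 0.0411 km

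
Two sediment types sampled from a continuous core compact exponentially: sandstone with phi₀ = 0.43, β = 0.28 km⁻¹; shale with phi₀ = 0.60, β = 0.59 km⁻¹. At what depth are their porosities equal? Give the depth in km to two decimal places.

Set phi₀ₐ e^(−βₐz) = phi₀ᵦ e^(−βᵦz) ⇒ ln(phi₀ₐ/phi₀ᵦ) = (βₐ − βᵦ)·z
z = ln(0.43/0.6) / (0.28 − 0.59) = -0.3331 / -0.31 = 1.075 km

1.07 km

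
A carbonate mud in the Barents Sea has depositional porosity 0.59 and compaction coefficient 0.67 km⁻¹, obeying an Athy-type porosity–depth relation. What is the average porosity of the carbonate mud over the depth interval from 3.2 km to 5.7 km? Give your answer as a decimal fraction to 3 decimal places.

0.034

⟨n⟩ = (1/(z₂−z₁)) ∫ n₀ e^(−cz) dz = n₀·(e^(−c·z₁) − e^(−c·z₂)) / (c·(z₂−z₁))
e^(−0.67×3.2) = 0.1172; e^(−0.67×5.7) = 0.0219
⟨n⟩ = 0.59 × (0.1172 − 0.0219) / (0.67 × 2.5) = 0.59 × 0.0569 = 0.0335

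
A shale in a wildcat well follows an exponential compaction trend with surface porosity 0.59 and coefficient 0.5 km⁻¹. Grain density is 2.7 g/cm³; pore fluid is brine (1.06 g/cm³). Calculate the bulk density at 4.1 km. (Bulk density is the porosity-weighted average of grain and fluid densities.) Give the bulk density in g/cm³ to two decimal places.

2.58 g/cm³

Porosity at depth: n = 0.59·exp(−0.5×4.1) = 0.59×0.1287 = 0.0760
Bulk density: ρ_b = (1−n)ρ_g + n·ρ_f = 0.9240×2.7 + 0.0760×1.06
       = 2.495 + 0.081 = 2.575 g/cm³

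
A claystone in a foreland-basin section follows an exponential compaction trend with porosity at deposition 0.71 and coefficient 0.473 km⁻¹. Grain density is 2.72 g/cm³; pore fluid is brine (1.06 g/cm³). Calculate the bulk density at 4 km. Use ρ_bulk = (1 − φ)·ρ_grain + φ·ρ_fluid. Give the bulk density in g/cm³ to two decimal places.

2.54 g/cm³

Porosity at depth: φ = 0.71·exp(−0.473×4) = 0.71×0.1508 = 0.1070
Bulk density: ρ_b = (1−φ)ρ_g + φ·ρ_f = 0.8930×2.72 + 0.1070×1.06
       = 2.429 + 0.113 = 2.542 g/cm³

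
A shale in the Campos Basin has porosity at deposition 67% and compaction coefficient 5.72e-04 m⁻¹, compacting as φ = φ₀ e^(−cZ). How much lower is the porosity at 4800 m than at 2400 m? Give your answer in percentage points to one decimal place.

Working in km (1 km = 1000 m; c in km⁻¹ = c in m⁻¹ × 1000):
φ(2.4) = 0.67·e^(−0.572×2.4) = 0.1698
φ(4.8) = 0.67·e^(−0.572×4.8) = 0.0430
Δφ = 0.1698 − 0.0430 = 0.1268

12.7 percentage points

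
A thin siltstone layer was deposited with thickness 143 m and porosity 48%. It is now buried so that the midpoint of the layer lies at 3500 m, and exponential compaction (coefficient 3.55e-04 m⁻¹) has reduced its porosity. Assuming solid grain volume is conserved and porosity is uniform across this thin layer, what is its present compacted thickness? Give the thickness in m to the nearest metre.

86 m

Working in km (1 km = 1000 m; k in km⁻¹ = k in m⁻¹ × 1000):
Porosity at 3.5 km: n = 0.48·exp(−0.355×3.5) = 0.1386
Solid-volume conservation: h(1−n) = h₀(1−n₀) ⇒ h = h₀·(1−n₀)/(1−n)
h = 0.143 × (1 − 0.48)/(1 − 0.1386) = 0.143 × 0.6036 = 0.0863 km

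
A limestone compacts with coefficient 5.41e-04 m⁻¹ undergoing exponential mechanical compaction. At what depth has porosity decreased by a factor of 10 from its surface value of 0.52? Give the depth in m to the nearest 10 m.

4260 m

Working in km (1 km = 1000 m; c in km⁻¹ = c in m⁻¹ × 1000):
phi/phi₀ = 1/10 ⇒ exp(−c·Z) = 1/10 ⇒ Z = ln(10) / c
Z = 2.3026 / 0.541 = 4.256 km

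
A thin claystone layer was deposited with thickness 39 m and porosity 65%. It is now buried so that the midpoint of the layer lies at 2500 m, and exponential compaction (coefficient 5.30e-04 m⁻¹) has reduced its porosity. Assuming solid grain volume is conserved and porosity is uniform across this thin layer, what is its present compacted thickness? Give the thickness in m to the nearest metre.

17 m

Working in km (1 km = 1000 m; k in km⁻¹ = k in m⁻¹ × 1000):
Porosity at 2.5 km: phi = 0.65·exp(−0.53×2.5) = 0.1728
Solid-volume conservation: h(1−phi) = h₀(1−phi₀) ⇒ h = h₀·(1−phi₀)/(1−phi)
h = 0.039 × (1 − 0.65)/(1 − 0.1728) = 0.039 × 0.4231 = 0.0165 km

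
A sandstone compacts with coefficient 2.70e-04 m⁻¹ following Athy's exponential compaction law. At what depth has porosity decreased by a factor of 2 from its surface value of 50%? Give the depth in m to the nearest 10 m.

2570 m

Working in km (1 km = 1000 m; c in km⁻¹ = c in m⁻¹ × 1000):
phi/phi₀ = 1/2 ⇒ exp(−c·z) = 1/2 ⇒ z = ln(2) / c
z = 0.6931 / 0.27 = 2.567 km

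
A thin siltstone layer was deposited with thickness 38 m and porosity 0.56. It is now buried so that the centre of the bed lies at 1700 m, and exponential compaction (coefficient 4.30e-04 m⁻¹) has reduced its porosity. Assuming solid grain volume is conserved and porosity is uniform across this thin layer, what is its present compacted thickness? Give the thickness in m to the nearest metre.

23 m

Working in km (1 km = 1000 m; β in km⁻¹ = β in m⁻¹ × 1000):
Porosity at 1.7 km: phi = 0.56·exp(−0.43×1.7) = 0.2696
Solid-volume conservation: h(1−phi) = h₀(1−phi₀) ⇒ h = h₀·(1−phi₀)/(1−phi)
h = 0.038 × (1 − 0.56)/(1 − 0.2696) = 0.038 × 0.6024 = 0.0229 km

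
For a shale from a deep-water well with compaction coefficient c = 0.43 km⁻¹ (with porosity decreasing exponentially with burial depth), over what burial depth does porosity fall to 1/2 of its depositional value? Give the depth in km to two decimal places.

n/n₀ = 1/2 ⇒ exp(−c·z) = 1/2 ⇒ z = ln(2) / c
z = 0.6931 / 0.43 = 1.612 km

1.61 km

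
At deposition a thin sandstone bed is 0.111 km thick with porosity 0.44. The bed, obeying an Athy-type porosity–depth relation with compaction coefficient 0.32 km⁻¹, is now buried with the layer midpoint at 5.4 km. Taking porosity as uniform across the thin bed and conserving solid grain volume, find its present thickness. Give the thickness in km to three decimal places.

Porosity at 5.4 km: n = 0.44·exp(−0.32×5.4) = 0.0782
Solid-volume conservation: h(1−n) = h₀(1−n₀) ⇒ h = h₀·(1−n₀)/(1−n)
h = 0.111 × (1 − 0.44)/(1 − 0.0782) = 0.111 × 0.6075 = 0.0674 km

0.067 km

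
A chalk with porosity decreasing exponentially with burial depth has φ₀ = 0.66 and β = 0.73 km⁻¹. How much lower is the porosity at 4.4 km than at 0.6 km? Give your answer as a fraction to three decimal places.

0.399

φ(0.6) = 0.66·e^(−0.73×0.6) = 0.4259
φ(4.4) = 0.66·e^(−0.73×4.4) = 0.0266
Δφ = 0.4259 − 0.0266 = 0.3993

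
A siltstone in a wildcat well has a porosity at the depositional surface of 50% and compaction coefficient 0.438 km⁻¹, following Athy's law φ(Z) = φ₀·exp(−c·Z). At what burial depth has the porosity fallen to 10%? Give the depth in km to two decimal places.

Invert Athy's law: Z = ln(φ₀/φ) / c
Z = ln(0.5/0.1) / 0.438 = ln(5) / 0.438 = 1.6094 / 0.438 = 3.675 km

3.67 km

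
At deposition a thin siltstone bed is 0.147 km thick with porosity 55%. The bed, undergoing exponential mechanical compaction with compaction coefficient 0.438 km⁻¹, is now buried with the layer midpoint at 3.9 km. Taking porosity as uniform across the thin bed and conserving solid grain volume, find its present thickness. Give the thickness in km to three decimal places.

Porosity at 3.9 km: phi = 0.55·exp(−0.438×3.9) = 0.0997
Solid-volume conservation: h(1−phi) = h₀(1−phi₀) ⇒ h = h₀·(1−phi₀)/(1−phi)
h = 0.147 × (1 − 0.55)/(1 − 0.0997) = 0.147 × 0.4998 = 0.0735 km

0.073 km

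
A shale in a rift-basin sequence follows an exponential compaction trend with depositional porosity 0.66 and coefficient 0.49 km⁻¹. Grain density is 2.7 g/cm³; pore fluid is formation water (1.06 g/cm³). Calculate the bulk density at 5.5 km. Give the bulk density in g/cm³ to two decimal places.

Porosity at depth: φ = 0.66·exp(−0.49×5.5) = 0.66×0.0675 = 0.0446
Bulk density: ρ_b = (1−φ)ρ_g + φ·ρ_f = 0.9554×2.7 + 0.0446×1.06
       = 2.580 + 0.047 = 2.627 g/cm³

2.63 g/cm³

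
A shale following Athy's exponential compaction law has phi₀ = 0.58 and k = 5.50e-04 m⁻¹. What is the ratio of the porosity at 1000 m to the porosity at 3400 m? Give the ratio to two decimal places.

3.74

Working in km (1 km = 1000 m; k in km⁻¹ = k in m⁻¹ × 1000):
phi(d₁)/phi(d₂) = e^(−k·d₁)/e^(−k·d₂) = e^{k(d₂−d₁)}
= exp(0.55 × 2.4) = exp(1.32) = 3.7434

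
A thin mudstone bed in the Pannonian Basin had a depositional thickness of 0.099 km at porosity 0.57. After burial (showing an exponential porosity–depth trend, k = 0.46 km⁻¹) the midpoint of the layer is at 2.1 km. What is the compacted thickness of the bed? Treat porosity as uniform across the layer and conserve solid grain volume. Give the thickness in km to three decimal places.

0.054 km

Porosity at 2.1 km: phi = 0.57·exp(−0.46×2.1) = 0.2169
Solid-volume conservation: h(1−phi) = h₀(1−phi₀) ⇒ h = h₀·(1−phi₀)/(1−phi)
h = 0.099 × (1 − 0.57)/(1 − 0.2169) = 0.099 × 0.5491 = 0.0544 km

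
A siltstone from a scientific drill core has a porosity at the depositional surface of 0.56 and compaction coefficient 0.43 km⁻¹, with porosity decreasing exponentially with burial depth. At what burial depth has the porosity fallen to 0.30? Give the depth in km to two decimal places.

1.45 km

Invert Athy's law: z = ln(n₀/n) / c
z = ln(0.56/0.3) / 0.43 = ln(1.867) / 0.43 = 0.6242 / 0.43 = 1.452 km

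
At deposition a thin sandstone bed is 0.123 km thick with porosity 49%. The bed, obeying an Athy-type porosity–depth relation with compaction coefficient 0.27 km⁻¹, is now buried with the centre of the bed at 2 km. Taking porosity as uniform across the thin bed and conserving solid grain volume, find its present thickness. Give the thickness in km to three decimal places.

Porosity at 2 km: phi = 0.49·exp(−0.27×2) = 0.2855
Solid-volume conservation: h(1−phi) = h₀(1−phi₀) ⇒ h = h₀·(1−phi₀)/(1−phi)
h = 0.123 × (1 − 0.49)/(1 − 0.2855) = 0.123 × 0.7138 = 0.0878 km

0.088 km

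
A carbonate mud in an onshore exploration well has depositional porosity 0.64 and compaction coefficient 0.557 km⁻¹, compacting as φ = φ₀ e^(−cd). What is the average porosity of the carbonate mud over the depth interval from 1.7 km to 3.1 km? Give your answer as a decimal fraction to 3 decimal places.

0.172

⟨φ⟩ = (1/(d₂−d₁)) ∫ φ₀ e^(−cd) dd = φ₀·(e^(−c·d₁) − e^(−c·d₂)) / (c·(d₂−d₁))
e^(−0.557×1.7) = 0.3879; e^(−0.557×3.1) = 0.1779
⟨φ⟩ = 0.64 × (0.3879 − 0.1779) / (0.557 × 1.4) = 0.64 × 0.2694 = 0.1724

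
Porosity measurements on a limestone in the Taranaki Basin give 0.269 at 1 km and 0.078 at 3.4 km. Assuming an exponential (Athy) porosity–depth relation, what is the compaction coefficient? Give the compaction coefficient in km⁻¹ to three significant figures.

0.516 km⁻¹

Athy: n(d) = n₀ e^(−kd) ⇒ n₁/n₂ = e^{k(d₂−d₁)} ⇒ k = ln(n₁/n₂)/(d₂−d₁)
k = ln(0.269/0.078) / (3.4 − 1) = ln(3.449) / 2.4 = 1.2380 / 2.4 = 0.5158 km⁻¹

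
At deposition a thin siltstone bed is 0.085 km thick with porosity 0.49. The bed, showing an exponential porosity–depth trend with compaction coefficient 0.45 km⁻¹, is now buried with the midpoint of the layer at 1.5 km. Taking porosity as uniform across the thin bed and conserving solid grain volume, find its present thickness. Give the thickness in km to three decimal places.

0.058 km

Porosity at 1.5 km: n = 0.49·exp(−0.45×1.5) = 0.2495
Solid-volume conservation: h(1−n) = h₀(1−n₀) ⇒ h = h₀·(1−n₀)/(1−n)
h = 0.085 × (1 − 0.49)/(1 − 0.2495) = 0.085 × 0.6795 = 0.0578 km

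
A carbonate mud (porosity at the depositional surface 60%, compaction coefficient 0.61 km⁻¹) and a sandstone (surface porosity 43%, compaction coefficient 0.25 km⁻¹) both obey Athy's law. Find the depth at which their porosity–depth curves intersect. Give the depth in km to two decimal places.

0.93 km

Set φ₀ₐ e^(−cₐZ) = φ₀ᵦ e^(−cᵦZ) ⇒ ln(φ₀ₐ/φ₀ᵦ) = (cₐ − cᵦ)·Z
Z = ln(0.6/0.43) / (0.61 − 0.25) = 0.3331 / 0.36 = 0.925 km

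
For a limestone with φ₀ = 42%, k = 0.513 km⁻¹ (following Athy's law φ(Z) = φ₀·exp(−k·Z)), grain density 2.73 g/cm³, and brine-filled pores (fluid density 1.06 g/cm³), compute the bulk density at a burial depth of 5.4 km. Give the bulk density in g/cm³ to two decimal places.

Porosity at depth: φ = 0.42·exp(−0.513×5.4) = 0.42×0.0626 = 0.0263
Bulk density: ρ_b = (1−φ)ρ_g + φ·ρ_f = 0.9737×2.73 + 0.0263×1.06
       = 2.658 + 0.028 = 2.686 g/cm³

2.69 g/cm³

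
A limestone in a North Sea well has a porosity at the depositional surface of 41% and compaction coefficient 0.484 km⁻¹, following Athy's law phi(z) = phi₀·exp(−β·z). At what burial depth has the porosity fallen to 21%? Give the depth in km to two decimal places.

1.38 km

Invert Athy's law: z = ln(phi₀/phi) / β
z = ln(0.41/0.21) / 0.484 = ln(1.952) / 0.484 = 0.6690 / 0.484 = 1.382 km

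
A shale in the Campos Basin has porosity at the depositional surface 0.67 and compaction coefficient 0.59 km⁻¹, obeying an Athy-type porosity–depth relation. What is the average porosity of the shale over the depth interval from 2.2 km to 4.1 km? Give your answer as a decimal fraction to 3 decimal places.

0.110

⟨phi⟩ = (1/(d₂−d₁)) ∫ phi₀ e^(−kd) dd = phi₀·(e^(−k·d₁) − e^(−k·d₂)) / (k·(d₂−d₁))
e^(−0.59×2.2) = 0.2731; e^(−0.59×4.1) = 0.0890
⟨phi⟩ = 0.67 × (0.2731 − 0.0890) / (0.59 × 1.9) = 0.67 × 0.1642 = 0.1100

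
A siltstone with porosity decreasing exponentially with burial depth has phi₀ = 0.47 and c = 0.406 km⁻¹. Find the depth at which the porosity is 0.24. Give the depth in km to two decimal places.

Invert Athy's law: Z = ln(phi₀/phi) / c
Z = ln(0.47/0.24) / 0.406 = ln(1.958) / 0.406 = 0.6721 / 0.406 = 1.655 km

1.66 km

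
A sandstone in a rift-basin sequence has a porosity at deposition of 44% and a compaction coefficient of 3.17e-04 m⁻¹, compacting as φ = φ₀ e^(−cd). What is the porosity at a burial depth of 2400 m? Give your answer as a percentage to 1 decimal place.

20.6%

Working in km (1 km = 1000 m; c in km⁻¹ = c in m⁻¹ × 1000):
φ = φ₀·exp(−c·d) = 0.44 × exp(−0.317 × 2.4) = 0.44 × exp(−0.7608)
  = 0.44 × 0.4673 = 0.2056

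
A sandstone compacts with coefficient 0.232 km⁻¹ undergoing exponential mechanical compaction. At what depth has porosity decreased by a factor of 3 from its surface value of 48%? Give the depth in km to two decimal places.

4.74 km

phi/phi₀ = 1/3 ⇒ exp(−β·z) = 1/3 ⇒ z = ln(3) / β
z = 1.0986 / 0.232 = 4.735 km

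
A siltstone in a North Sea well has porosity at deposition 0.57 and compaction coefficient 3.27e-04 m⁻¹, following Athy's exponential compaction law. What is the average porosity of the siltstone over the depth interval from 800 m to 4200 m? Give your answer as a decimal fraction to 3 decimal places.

Working in km (1 km = 1000 m; c in km⁻¹ = c in m⁻¹ × 1000):
⟨n⟩ = (1/(z₂−z₁)) ∫ n₀ e^(−cz) dz = n₀·(e^(−c·z₁) − e^(−c·z₂)) / (c·(z₂−z₁))
e^(−0.327×0.8) = 0.7698; e^(−0.327×4.2) = 0.2532
⟨n⟩ = 0.57 × (0.7698 − 0.2532) / (0.327 × 3.4) = 0.57 × 0.4646 = 0.2648

0.265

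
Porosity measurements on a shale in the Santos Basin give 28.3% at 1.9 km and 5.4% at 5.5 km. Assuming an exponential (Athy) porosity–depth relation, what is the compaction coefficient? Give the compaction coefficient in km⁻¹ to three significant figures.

0.460 km⁻¹

Athy: phi(z) = phi₀ e^(−βz) ⇒ phi₁/phi₂ = e^{β(z₂−z₁)} ⇒ β = ln(phi₁/phi₂)/(z₂−z₁)
β = ln(0.283/0.054) / (5.5 − 1.9) = ln(5.241) / 3.6 = 1.6565 / 3.6 = 0.4601 km⁻¹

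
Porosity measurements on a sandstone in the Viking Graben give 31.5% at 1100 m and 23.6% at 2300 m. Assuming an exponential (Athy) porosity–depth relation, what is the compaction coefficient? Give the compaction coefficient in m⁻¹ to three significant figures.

0.000241 m⁻¹

Working in km (1 km = 1000 m; k in km⁻¹ = k in m⁻¹ × 1000):
Athy: n(z) = n₀ e^(−kz) ⇒ n₁/n₂ = e^{k(z₂−z₁)} ⇒ k = ln(n₁/n₂)/(z₂−z₁)
k = ln(0.315/0.236) / (2.3 − 1.1) = ln(1.335) / 1.2 = 0.2887 / 1.2 = 0.2406 km⁻¹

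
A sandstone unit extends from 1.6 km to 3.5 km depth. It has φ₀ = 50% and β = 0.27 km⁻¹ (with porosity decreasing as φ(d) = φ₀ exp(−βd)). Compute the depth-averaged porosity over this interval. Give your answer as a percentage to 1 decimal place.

⟨φ⟩ = (1/(d₂−d₁)) ∫ φ₀ e^(−βd) dd = φ₀·(e^(−β·d₁) − e^(−β·d₂)) / (β·(d₂−d₁))
e^(−0.27×1.6) = 0.6492; e^(−0.27×3.5) = 0.3887
⟨φ⟩ = 0.5 × (0.6492 − 0.3887) / (0.27 × 1.9) = 0.5 × 0.5079 = 0.2539

25.4%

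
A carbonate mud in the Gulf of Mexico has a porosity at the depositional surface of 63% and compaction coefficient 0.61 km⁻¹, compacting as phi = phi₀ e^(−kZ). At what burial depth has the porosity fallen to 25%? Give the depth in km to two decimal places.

Invert Athy's law: Z = ln(phi₀/phi) / k
Z = ln(0.63/0.25) / 0.61 = ln(2.52) / 0.61 = 0.9243 / 0.61 = 1.515 km

1.52 km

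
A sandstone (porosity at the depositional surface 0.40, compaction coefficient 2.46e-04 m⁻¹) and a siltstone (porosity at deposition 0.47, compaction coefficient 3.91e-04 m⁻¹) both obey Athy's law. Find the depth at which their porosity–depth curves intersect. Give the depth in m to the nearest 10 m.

Working in km (1 km = 1000 m; k in km⁻¹ = k in m⁻¹ × 1000):
Set n₀ₐ e^(−kₐz) = n₀ᵦ e^(−kᵦz) ⇒ ln(n₀ₐ/n₀ᵦ) = (kₐ − kᵦ)·z
z = ln(0.4/0.47) / (0.246 − 0.391) = -0.1613 / -0.145 = 1.112 km

1110 m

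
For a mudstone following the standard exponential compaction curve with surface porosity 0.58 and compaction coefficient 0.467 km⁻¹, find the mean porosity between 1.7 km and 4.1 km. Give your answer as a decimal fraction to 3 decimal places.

⟨phi⟩ = (1/(d₂−d₁)) ∫ phi₀ e^(−βd) dd = phi₀·(e^(−β·d₁) − e^(−β·d₂)) / (β·(d₂−d₁))
e^(−0.467×1.7) = 0.4521; e^(−0.467×4.1) = 0.1474
⟨phi⟩ = 0.58 × (0.4521 − 0.1474) / (0.467 × 2.4) = 0.58 × 0.2719 = 0.1577

0.158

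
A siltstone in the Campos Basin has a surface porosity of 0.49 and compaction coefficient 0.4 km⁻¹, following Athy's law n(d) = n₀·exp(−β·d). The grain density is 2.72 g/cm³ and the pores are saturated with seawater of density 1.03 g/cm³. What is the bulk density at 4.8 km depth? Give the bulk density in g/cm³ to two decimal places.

Porosity at depth: n = 0.49·exp(−0.4×4.8) = 0.49×0.1466 = 0.0718
Bulk density: ρ_b = (1−n)ρ_g + n·ρ_f = 0.9282×2.72 + 0.0718×1.03
       = 2.525 + 0.074 = 2.599 g/cm³

2.60 g/cm³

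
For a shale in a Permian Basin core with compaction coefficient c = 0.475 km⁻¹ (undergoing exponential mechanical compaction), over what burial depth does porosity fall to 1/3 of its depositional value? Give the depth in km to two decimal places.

2.31 km

phi/phi₀ = 1/3 ⇒ exp(−c·z) = 1/3 ⇒ z = ln(3) / c
z = 1.0986 / 0.475 = 2.313 km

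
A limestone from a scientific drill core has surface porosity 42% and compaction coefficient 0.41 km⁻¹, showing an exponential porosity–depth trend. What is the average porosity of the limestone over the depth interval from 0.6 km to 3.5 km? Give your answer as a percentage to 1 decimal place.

19.2%

⟨n⟩ = (1/(z₂−z₁)) ∫ n₀ e^(−βz) dz = n₀·(e^(−β·z₁) − e^(−β·z₂)) / (β·(z₂−z₁))
e^(−0.41×0.6) = 0.7819; e^(−0.41×3.5) = 0.2381
⟨n⟩ = 0.42 × (0.7819 − 0.2381) / (0.41 × 2.9) = 0.42 × 0.4574 = 0.1921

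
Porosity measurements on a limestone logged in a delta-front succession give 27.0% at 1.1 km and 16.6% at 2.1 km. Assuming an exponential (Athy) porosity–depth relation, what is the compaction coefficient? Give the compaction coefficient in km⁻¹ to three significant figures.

Athy: n(z) = n₀ e^(−cz) ⇒ n₁/n₂ = e^{c(z₂−z₁)} ⇒ c = ln(n₁/n₂)/(z₂−z₁)
c = ln(0.27/0.166) / (2.1 − 1.1) = ln(1.627) / 1 = 0.4864 / 1 = 0.4864 km⁻¹

0.486 km⁻¹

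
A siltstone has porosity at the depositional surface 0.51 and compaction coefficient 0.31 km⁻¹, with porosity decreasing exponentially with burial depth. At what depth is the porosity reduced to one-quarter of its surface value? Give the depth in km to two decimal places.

4.47 km

φ/φ₀ = 1/4 ⇒ exp(−c·z) = 1/4 ⇒ z = ln(4) / c
z = 1.3863 / 0.31 = 4.472 km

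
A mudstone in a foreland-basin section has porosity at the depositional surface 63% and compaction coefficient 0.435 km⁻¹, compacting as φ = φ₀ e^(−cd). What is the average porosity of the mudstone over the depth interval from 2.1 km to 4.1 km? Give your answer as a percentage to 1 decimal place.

16.9%

⟨φ⟩ = (1/(d₂−d₁)) ∫ φ₀ e^(−cd) dd = φ₀·(e^(−c·d₁) − e^(−c·d₂)) / (c·(d₂−d₁))
e^(−0.435×2.1) = 0.4011; e^(−0.435×4.1) = 0.1680
⟨φ⟩ = 0.63 × (0.4011 − 0.1680) / (0.435 × 2) = 0.63 × 0.2679 = 0.1688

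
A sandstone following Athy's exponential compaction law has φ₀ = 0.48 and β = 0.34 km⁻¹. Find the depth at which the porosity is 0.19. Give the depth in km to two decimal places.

Invert Athy's law: Z = ln(φ₀/φ) / β
Z = ln(0.48/0.19) / 0.34 = ln(2.526) / 0.34 = 0.9268 / 0.34 = 2.726 km

2.73 km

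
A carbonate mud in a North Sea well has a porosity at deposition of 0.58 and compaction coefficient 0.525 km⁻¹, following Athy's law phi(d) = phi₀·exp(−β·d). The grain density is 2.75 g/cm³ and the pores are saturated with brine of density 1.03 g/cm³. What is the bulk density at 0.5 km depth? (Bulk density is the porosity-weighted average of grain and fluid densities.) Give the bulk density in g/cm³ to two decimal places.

1.98 g/cm³

Porosity at depth: phi = 0.58·exp(−0.525×0.5) = 0.58×0.7691 = 0.4461
Bulk density: ρ_b = (1−phi)ρ_g + phi·ρ_f = 0.5539×2.75 + 0.4461×1.03
       = 1.523 + 0.459 = 1.983 g/cm³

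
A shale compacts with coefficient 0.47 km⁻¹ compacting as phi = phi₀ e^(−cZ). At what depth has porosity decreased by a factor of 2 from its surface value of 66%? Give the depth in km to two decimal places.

1.47 km

phi/phi₀ = 1/2 ⇒ exp(−c·Z) = 1/2 ⇒ Z = ln(2) / c
Z = 0.6931 / 0.47 = 1.475 km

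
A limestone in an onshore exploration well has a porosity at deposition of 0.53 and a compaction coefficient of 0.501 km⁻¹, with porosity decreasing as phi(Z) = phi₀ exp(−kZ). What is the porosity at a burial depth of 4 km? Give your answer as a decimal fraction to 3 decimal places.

0.071

phi = phi₀·exp(−k·Z) = 0.53 × exp(−0.501 × 4) = 0.53 × exp(−2.004)
  = 0.53 × 0.1348 = 0.0714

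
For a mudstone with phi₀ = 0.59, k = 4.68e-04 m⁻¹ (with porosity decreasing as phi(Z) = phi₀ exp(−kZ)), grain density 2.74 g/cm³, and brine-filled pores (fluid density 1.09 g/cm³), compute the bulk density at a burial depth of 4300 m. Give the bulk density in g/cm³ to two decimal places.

2.61 g/cm³

Working in km (1 km = 1000 m; k in km⁻¹ = k in m⁻¹ × 1000):
Porosity at depth: phi = 0.59·exp(−0.468×4.3) = 0.59×0.1337 = 0.0789
Bulk density: ρ_b = (1−phi)ρ_g + phi·ρ_f = 0.9211×2.74 + 0.0789×1.09
       = 2.524 + 0.086 = 2.610 g/cm³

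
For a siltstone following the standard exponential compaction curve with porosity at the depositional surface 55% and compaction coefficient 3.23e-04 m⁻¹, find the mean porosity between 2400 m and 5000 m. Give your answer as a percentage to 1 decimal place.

Working in km (1 km = 1000 m; c in km⁻¹ = c in m⁻¹ × 1000):
⟨phi⟩ = (1/(d₂−d₁)) ∫ phi₀ e^(−cd) dd = phi₀·(e^(−c·d₁) − e^(−c·d₂)) / (c·(d₂−d₁))
e^(−0.323×2.4) = 0.4606; e^(−0.323×5) = 0.1989
⟨phi⟩ = 0.55 × (0.4606 − 0.1989) / (0.323 × 2.6) = 0.55 × 0.3116 = 0.1714

17.1%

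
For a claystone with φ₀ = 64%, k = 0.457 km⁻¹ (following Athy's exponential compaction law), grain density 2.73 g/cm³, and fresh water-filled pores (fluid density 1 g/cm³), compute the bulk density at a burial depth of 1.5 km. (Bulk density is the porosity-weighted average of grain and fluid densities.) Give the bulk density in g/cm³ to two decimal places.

Porosity at depth: φ = 0.64·exp(−0.457×1.5) = 0.64×0.5038 = 0.3225
Bulk density: ρ_b = (1−φ)ρ_g + φ·ρ_f = 0.6775×2.73 + 0.3225×1
       = 1.850 + 0.322 = 2.172 g/cm³

2.17 g/cm³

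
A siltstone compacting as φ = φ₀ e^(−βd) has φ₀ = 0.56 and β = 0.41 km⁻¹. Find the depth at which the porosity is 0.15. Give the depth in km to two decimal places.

Invert Athy's law: d = ln(φ₀/φ) / β
d = ln(0.56/0.15) / 0.41 = ln(3.733) / 0.41 = 1.3173 / 0.41 = 3.213 km

3.21 km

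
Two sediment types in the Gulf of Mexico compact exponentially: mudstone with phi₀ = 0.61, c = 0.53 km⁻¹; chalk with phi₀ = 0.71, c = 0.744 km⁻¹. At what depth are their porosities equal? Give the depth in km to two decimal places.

0.71 km

Set phi₀ₐ e^(−cₐZ) = phi₀ᵦ e^(−cᵦZ) ⇒ ln(phi₀ₐ/phi₀ᵦ) = (cₐ − cᵦ)·Z
Z = ln(0.61/0.71) / (0.53 − 0.744) = -0.1518 / -0.214 = 0.709 km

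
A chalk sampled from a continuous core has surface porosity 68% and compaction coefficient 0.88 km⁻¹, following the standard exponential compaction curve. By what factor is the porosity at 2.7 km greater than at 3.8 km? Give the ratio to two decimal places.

φ(Z₁)/φ(Z₂) = e^(−c·Z₁)/e^(−c·Z₂) = e^{c(Z₂−Z₁)}
= exp(0.88 × 1.1) = exp(0.968) = 2.6327

2.63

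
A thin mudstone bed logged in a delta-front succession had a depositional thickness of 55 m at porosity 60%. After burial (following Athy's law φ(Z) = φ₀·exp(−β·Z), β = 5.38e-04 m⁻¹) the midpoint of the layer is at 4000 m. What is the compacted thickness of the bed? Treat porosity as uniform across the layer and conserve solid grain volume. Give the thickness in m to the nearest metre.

24 m

Working in km (1 km = 1000 m; β in km⁻¹ = β in m⁻¹ × 1000):
Porosity at 4 km: φ = 0.6·exp(−0.538×4) = 0.0698
Solid-volume conservation: h(1−φ) = h₀(1−φ₀) ⇒ h = h₀·(1−φ₀)/(1−φ)
h = 0.055 × (1 − 0.6)/(1 − 0.0698) = 0.055 × 0.4300 = 0.0236 km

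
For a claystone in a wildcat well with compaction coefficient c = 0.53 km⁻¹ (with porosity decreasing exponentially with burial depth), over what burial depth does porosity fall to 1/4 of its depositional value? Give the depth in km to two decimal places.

phi/phi₀ = 1/4 ⇒ exp(−c·Z) = 1/4 ⇒ Z = ln(4) / c
Z = 1.3863 / 0.53 = 2.616 km

2.62 km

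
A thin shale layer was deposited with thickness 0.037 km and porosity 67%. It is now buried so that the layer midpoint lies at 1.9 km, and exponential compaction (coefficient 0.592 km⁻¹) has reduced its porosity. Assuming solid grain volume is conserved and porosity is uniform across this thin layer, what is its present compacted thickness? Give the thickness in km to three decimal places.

Porosity at 1.9 km: phi = 0.67·exp(−0.592×1.9) = 0.2176
Solid-volume conservation: h(1−phi) = h₀(1−phi₀) ⇒ h = h₀·(1−phi₀)/(1−phi)
h = 0.037 × (1 − 0.67)/(1 − 0.2176) = 0.037 × 0.4218 = 0.0156 km

0.016 km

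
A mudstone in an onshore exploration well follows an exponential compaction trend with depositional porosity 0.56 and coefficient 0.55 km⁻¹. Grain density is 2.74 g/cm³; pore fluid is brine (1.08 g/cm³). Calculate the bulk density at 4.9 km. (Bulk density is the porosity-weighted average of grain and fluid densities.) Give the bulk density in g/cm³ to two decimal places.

Porosity at depth: phi = 0.56·exp(−0.55×4.9) = 0.56×0.0675 = 0.0378
Bulk density: ρ_b = (1−phi)ρ_g + phi·ρ_f = 0.9622×2.74 + 0.0378×1.08
       = 2.636 + 0.041 = 2.677 g/cm³

2.68 g/cm³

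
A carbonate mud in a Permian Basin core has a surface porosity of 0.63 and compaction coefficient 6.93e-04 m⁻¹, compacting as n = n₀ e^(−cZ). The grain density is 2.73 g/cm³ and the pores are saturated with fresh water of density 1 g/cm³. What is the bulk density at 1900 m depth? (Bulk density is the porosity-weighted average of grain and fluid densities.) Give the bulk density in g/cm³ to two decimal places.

2.44 g/cm³

Working in km (1 km = 1000 m; c in km⁻¹ = c in m⁻¹ × 1000):
Porosity at depth: n = 0.63·exp(−0.693×1.9) = 0.63×0.2680 = 0.1689
Bulk density: ρ_b = (1−n)ρ_g + n·ρ_f = 0.8311×2.73 + 0.1689×1
       = 2.269 + 0.169 = 2.438 g/cm³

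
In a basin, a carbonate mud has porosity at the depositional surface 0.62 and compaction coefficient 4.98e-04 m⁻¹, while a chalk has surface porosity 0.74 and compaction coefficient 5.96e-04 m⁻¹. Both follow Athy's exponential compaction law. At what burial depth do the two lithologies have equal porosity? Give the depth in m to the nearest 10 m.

Working in km (1 km = 1000 m; β in km⁻¹ = β in m⁻¹ × 1000):
Set phi₀ₐ e^(−βₐd) = phi₀ᵦ e^(−βᵦd) ⇒ ln(phi₀ₐ/phi₀ᵦ) = (βₐ − βᵦ)·d
d = ln(0.62/0.74) / (0.498 − 0.596) = -0.1769 / -0.098 = 1.805 km

1810 m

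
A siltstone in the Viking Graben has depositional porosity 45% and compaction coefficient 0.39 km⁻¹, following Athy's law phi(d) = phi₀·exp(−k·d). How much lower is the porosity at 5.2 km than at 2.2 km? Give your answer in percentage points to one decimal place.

phi(2.2) = 0.45·e^(−0.39×2.2) = 0.1908
phi(5.2) = 0.45·e^(−0.39×5.2) = 0.0592
Δphi = 0.1908 − 0.0592 = 0.1316

13.2 percentage points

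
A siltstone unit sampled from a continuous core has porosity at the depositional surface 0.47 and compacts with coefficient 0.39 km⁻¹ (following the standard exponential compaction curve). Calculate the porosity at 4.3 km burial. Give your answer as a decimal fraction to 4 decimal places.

φ = φ₀·exp(−c·z) = 0.47 × exp(−0.39 × 4.3) = 0.47 × exp(−1.677)
  = 0.47 × 0.1869 = 0.0879

0.0879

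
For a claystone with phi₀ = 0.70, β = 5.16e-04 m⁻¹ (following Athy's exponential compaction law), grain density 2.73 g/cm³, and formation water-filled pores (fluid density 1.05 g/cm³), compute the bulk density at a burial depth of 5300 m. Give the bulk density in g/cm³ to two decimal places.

Working in km (1 km = 1000 m; β in km⁻¹ = β in m⁻¹ × 1000):
Porosity at depth: phi = 0.7·exp(−0.516×5.3) = 0.7×0.0649 = 0.0454
Bulk density: ρ_b = (1−phi)ρ_g + phi·ρ_f = 0.9546×2.73 + 0.0454×1.05
       = 2.606 + 0.048 = 2.654 g/cm³

2.65 g/cm³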